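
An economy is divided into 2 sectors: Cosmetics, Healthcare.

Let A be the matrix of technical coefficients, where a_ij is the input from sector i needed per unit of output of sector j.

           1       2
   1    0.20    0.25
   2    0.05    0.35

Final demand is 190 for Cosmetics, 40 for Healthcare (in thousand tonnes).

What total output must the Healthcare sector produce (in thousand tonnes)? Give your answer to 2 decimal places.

I − A =
  [   0.80    -0.25]
  [  -0.05     0.65]
det(I−A) = (0.80)(0.65) − (-0.25)(-0.05) = 0.5075
adj(I−A) = [[0.65, 0.25], [0.05, 0.80]]
(I − A)⁻¹ = adj(I−A) / det(I−A) ≈
  [   1.2808     0.4926]
  [   0.0985     1.5764]
x = (I − A)⁻¹ d = adj(I−A)·d / det(I−A), with det(I−A) = 0.5075:
  x_1 = (0.65·190 + 0.25·40) / 0.5075 = 133.50 / 0.5075 ≈ 263.05
  x_2 = (0.05·190 + 0.80·40) / 0.5075 = 41.50 / 0.5075 ≈ 81.77

x_2 = 81.77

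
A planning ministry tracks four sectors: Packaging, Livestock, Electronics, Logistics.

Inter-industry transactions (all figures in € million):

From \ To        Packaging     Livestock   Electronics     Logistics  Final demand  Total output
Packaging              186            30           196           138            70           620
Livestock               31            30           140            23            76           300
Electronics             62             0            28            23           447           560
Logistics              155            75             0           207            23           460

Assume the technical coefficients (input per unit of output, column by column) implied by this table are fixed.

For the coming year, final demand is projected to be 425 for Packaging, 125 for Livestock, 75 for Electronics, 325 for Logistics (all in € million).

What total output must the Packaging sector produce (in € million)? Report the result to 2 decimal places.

Technical coefficients a_ij = z_ij / X_j:
  a_11 = 186/620 = 0.30, a_21 = 31/620 = 0.05, a_31 = 62/620 = 0.10, a_41 = 155/620 = 0.25
  a_12 = 30/300 = 0.10, a_22 = 30/300 = 0.10, a_32 = 0/300 = 0.00, a_42 = 75/300 = 0.25
  a_13 = 196/560 = 0.35, a_23 = 140/560 = 0.25, a_33 = 28/560 = 0.05, a_43 = 0/560 = 0.00
  a_14 = 138/460 = 0.30, a_24 = 23/460 = 0.05, a_34 = 23/460 = 0.05, a_44 = 207/460 = 0.45
I − A =
  [   0.70    -0.10    -0.35    -0.30]
  [  -0.05     0.90    -0.25    -0.05]
  [  -0.10     0.00     0.95    -0.05]
  [  -0.25    -0.25     0.00     0.55]
Compute the cofactors C_ij = (−1)^(i+j)·(3×3 minor ij) of I−A; the adjugate is their transpose:
adj(I−A) = Cᵀ =
  [ 0.455250   0.127875   0.201375   0.278250]
  [ 0.054875   0.270875   0.091500   0.062875]
  [ 0.060125   0.023000   0.262500   0.058750]
  [ 0.231875   0.181250   0.133125   0.559750]
det(I−A) = Σ_j (I−A)_1j·C_1j = (0.70)(0.455250) + (-0.10)(0.054875) + (-0.35)(0.060125) + (-0.30)(0.231875) = 0.22258125
(I − A)⁻¹ = adj(I−A) / det(I−A) ≈
  [   2.0453     0.5745     0.9047     1.2501]
  [   0.2465     1.2170     0.4111     0.2825]
  [   0.2701     0.1033     1.1793     0.2639]
  [   1.0418     0.8143     0.5981     2.5148]
x = (I − A)⁻¹ d = adj(I−A)·d / det(I−A), with det(I−A) = 0.22258125:
  x_1 = (0.455250·425 + 0.127875·125 + 0.201375·75 + 0.278250·325) / 0.22258125 = 315.00 / 0.22258125 ≈ 1415.21
  x_2 = (0.054875·425 + 0.270875·125 + 0.091500·75 + 0.062875·325) / 0.22258125 = 84.478125 / 0.22258125 ≈ 379.54
  x_3 = (0.060125·425 + 0.023000·125 + 0.262500·75 + 0.058750·325) / 0.22258125 = 67.209375 / 0.22258125 ≈ 301.95
  x_4 = (0.231875·425 + 0.181250·125 + 0.133125·75 + 0.559750·325) / 0.22258125 = 313.10625 / 0.22258125 ≈ 1406.71

x_1 = 1415.21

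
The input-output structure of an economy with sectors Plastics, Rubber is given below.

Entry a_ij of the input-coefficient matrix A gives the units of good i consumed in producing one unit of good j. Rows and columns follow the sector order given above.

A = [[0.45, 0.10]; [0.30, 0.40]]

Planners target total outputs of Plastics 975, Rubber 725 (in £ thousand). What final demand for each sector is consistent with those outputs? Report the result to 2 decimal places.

d_P = 463.75, d_R = 142.50

I − A =
  [   0.55    -0.10]
  [  -0.30     0.60]
d = (I − A) x:
  d_P = (+0.55)·975 + (-0.10)·725 = 463.75
  d_R = (-0.30)·975 + (+0.60)·725 = 142.50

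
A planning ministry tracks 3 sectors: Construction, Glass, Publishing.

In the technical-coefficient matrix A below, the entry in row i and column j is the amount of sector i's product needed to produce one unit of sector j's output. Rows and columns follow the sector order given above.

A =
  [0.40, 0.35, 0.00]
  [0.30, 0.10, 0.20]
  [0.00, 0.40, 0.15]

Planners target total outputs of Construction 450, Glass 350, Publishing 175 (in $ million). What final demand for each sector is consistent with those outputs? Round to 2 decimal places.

d_C = 147.50, d_G = 145.00, d_P = 8.75

I − A =
  [   0.60    -0.35     0.00]
  [  -0.30     0.90    -0.20]
  [   0.00    -0.40     0.85]
d = (I − A) x:
  d_C = (+0.60)·450 + (-0.35)·350 + (+0.00)·175 = 147.50
  d_G = (-0.30)·450 + (+0.90)·350 + (-0.20)·175 = 145.00
  d_P = (+0.00)·450 + (-0.40)·350 + (+0.85)·175 = 8.75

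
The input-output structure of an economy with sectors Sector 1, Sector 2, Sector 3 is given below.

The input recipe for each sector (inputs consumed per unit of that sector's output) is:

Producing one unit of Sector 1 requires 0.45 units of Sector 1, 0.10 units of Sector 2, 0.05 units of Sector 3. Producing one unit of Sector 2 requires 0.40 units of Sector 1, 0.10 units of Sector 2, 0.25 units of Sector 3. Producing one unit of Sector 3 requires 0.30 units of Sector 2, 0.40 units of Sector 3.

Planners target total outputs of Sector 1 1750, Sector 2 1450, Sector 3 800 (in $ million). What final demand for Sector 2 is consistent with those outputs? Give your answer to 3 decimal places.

I − A =
  [   0.55    -0.40     0.00]
  [  -0.10     0.90    -0.30]
  [  -0.05    -0.25     0.60]
d = (I − A) x:
  d_1 = (+0.55)·1750 + (-0.40)·1450 + (+0.00)·800 = 382.500
  d_2 = (-0.10)·1750 + (+0.90)·1450 + (-0.30)·800 = 890.000
  d_3 = (-0.05)·1750 + (-0.25)·1450 + (+0.60)·800 = 30.000

d_2 = 890.000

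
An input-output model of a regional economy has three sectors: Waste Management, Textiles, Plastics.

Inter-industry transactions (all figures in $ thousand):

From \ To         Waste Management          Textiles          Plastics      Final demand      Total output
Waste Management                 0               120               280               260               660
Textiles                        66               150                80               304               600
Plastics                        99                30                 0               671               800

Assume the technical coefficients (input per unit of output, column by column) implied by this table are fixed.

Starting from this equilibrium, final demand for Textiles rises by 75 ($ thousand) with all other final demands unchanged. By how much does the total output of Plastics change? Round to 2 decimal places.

Δx_P = 8.81

Technical coefficients a_ij = z_ij / X_j:
  a_WW = 0/660 = 0.00, a_TW = 66/660 = 0.10, a_PW = 99/660 = 0.15
  a_WT = 120/600 = 0.20, a_TT = 150/600 = 0.25, a_PT = 30/600 = 0.05
  a_WP = 280/800 = 0.35, a_TP = 80/800 = 0.10, a_PP = 0/800 = 0.00
I − A =
  [   1.00    -0.20    -0.35]
  [  -0.10     0.75    -0.10]
  [  -0.15    -0.05     1.00]
Cofactors of I−A, C_ij = (−1)^(i+j)·(minor ij) (rows/columns in the sector order above):
  C_11 = (0.75)(1.00) − (-0.10)(-0.05) = 0.7450
  C_12 = −[(-0.10)(1.00) − (-0.10)(-0.15)] = 0.1150
  C_13 = (-0.10)(-0.05) − (0.75)(-0.15) = 0.1175
  C_21 = −[(-0.20)(1.00) − (-0.35)(-0.05)] = 0.2175
  C_22 = (1.00)(1.00) − (-0.35)(-0.15) = 0.9475
  C_23 = −[(1.00)(-0.05) − (-0.20)(-0.15)] = 0.0800
  C_31 = (-0.20)(-0.10) − (-0.35)(0.75) = 0.2825
  C_32 = −[(1.00)(-0.10) − (-0.35)(-0.10)] = 0.1350
  C_33 = (1.00)(0.75) − (-0.20)(-0.10) = 0.7300
det(I−A) = Σ_j (I−A)_1j·C_1j = (1.00)(0.7450) + (-0.20)(0.1150) + (-0.35)(0.1175) = 0.680875
adj(I−A) = Cᵀ =
  [ 0.7450   0.2175   0.2825]
  [ 0.1150   0.9475   0.1350]
  [ 0.1175   0.0800   0.7300]
(I − A)⁻¹ = adj(I−A) / det(I−A) ≈
  [   1.0942     0.3194     0.4149]
  [   0.1689     1.3916     0.1983]
  [   0.1726     0.1175     1.0721]
Δx = (I − A)⁻¹ Δd with Δd having +75 in the Textiles component and 0 elsewhere.
So Δx_P = L_PT · (+75), where L_PT = adj(I−A)_PT / det(I−A) = 0.0800 / 0.680875.
Δx_P = 0.0800 × (+75) / 0.680875 = 6.00 / 0.680875 ≈ 8.81.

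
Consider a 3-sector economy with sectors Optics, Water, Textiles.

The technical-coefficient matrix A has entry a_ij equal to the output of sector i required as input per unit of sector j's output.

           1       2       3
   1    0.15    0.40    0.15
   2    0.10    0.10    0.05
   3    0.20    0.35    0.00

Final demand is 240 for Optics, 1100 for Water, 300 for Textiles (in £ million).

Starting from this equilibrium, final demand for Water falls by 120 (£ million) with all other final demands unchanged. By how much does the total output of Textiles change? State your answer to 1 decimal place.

I − A =
  [   0.85    -0.40    -0.15]
  [  -0.10     0.90    -0.05]
  [  -0.20    -0.35     1.00]
Cofactors of I−A, C_ij = (−1)^(i+j)·(minor ij) (rows/columns in the sector order above):
  C_11 = (0.90)(1.00) − (-0.05)(-0.35) = 0.8825
  C_12 = −[(-0.10)(1.00) − (-0.05)(-0.20)] = 0.1100
  C_13 = (-0.10)(-0.35) − (0.90)(-0.20) = 0.2150
  C_21 = −[(-0.40)(1.00) − (-0.15)(-0.35)] = 0.4525
  C_22 = (0.85)(1.00) − (-0.15)(-0.20) = 0.8200
  C_23 = −[(0.85)(-0.35) − (-0.40)(-0.20)] = 0.3775
  C_31 = (-0.40)(-0.05) − (-0.15)(0.90) = 0.1550
  C_32 = −[(0.85)(-0.05) − (-0.15)(-0.10)] = 0.0575
  C_33 = (0.85)(0.90) − (-0.40)(-0.10) = 0.7250
det(I−A) = Σ_j (I−A)_1j·C_1j = (0.85)(0.8825) + (-0.40)(0.1100) + (-0.15)(0.2150) = 0.673875
adj(I−A) = Cᵀ =
  [ 0.8825   0.4525   0.1550]
  [ 0.1100   0.8200   0.0575]
  [ 0.2150   0.3775   0.7250]
(I − A)⁻¹ = adj(I−A) / det(I−A) ≈
  [   1.3096     0.6715     0.2300]
  [   0.1632     1.2168     0.0853]
  [   0.3191     0.5602     1.0759]
Δx = (I − A)⁻¹ Δd with Δd having -120 in the Water component and 0 elsewhere.
So Δx_3 = L_32 · (-120), where L_32 = adj(I−A)_32 / det(I−A) = 0.3775 / 0.673875.
Δx_3 = 0.3775 × (-120) / 0.673875 = -45.30 / 0.673875 ≈ -67.2.

Δx_3 = -67.2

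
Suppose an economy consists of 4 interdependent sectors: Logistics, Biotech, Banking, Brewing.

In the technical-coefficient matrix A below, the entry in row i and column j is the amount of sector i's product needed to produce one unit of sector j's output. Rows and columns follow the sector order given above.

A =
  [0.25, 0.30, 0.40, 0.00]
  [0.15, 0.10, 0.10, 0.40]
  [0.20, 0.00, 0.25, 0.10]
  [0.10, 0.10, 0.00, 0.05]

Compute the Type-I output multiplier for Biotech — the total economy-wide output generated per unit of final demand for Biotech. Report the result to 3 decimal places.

I − A =
  [   0.75    -0.30    -0.40     0.00]
  [  -0.15     0.90    -0.10    -0.40]
  [  -0.20     0.00     0.75    -0.10]
  [  -0.10    -0.10     0.00     0.95]
Compute the cofactors C_ij = (−1)^(i+j)·(3×3 minor ij) of I−A; the adjugate is their transpose:
adj(I−A) = Cᵀ =
  [ 0.610250   0.217750   0.354500   0.129000]
  [ 0.156875   0.454375   0.144250   0.206500]
  [ 0.173500   0.067500   0.556500   0.087000]
  [ 0.080750   0.070750   0.052500   0.394500]
det(I−A) = Σ_j (I−A)_1j·C_1j = (0.75)(0.610250) + (-0.30)(0.156875) + (-0.40)(0.173500) + (0.00)(0.080750) = 0.341225
(I − A)⁻¹ = adj(I−A) / det(I−A) ≈
  [   1.7884     0.6381     1.0389     0.3780]
  [   0.4597     1.3316     0.4227     0.6052]
  [   0.5085     0.1978     1.6309     0.2550]
  [   0.2366     0.2073     0.1539     1.1561]
The output multiplier for sector j is the column-j sum of the Leontief inverse (I − A)⁻¹ = adj(I−A) / det(I−A).
Column 2 of adj(I−A): (0.217750, 0.454375, 0.067500, 0.070750); det(I−A) = 0.341225.
m_2 = (0.217750 + 0.454375 + 0.067500 + 0.070750) / 0.341225 = 0.810375 / 0.341225 ≈ 2.375.

m_2 = 2.375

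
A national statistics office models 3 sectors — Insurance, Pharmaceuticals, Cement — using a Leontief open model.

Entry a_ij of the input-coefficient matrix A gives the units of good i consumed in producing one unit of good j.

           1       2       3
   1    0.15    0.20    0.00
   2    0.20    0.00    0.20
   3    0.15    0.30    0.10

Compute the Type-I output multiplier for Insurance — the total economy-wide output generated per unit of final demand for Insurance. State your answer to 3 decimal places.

I − A =
  [   0.85    -0.20     0.00]
  [  -0.20     1.00    -0.20]
  [  -0.15    -0.30     0.90]
Cofactors of I−A, C_ij = (−1)^(i+j)·(minor ij) (rows/columns in the sector order above):
  C_11 = (1.00)(0.90) − (-0.20)(-0.30) = 0.8400
  C_12 = −[(-0.20)(0.90) − (-0.20)(-0.15)] = 0.2100
  C_13 = (-0.20)(-0.30) − (1.00)(-0.15) = 0.2100
  C_21 = −[(-0.20)(0.90) − (0.00)(-0.30)] = 0.1800
  C_22 = (0.85)(0.90) − (0.00)(-0.15) = 0.7650
  C_23 = −[(0.85)(-0.30) − (-0.20)(-0.15)] = 0.2850
  C_31 = (-0.20)(-0.20) − (0.00)(1.00) = 0.0400
  C_32 = −[(0.85)(-0.20) − (0.00)(-0.20)] = 0.1700
  C_33 = (0.85)(1.00) − (-0.20)(-0.20) = 0.8100
det(I−A) = Σ_j (I−A)_1j·C_1j = (0.85)(0.8400) + (-0.20)(0.2100) + (0.00)(0.2100) = 0.6720
adj(I−A) = Cᵀ =
  [ 0.8400   0.1800   0.0400]
  [ 0.2100   0.7650   0.1700]
  [ 0.2100   0.2850   0.8100]
(I − A)⁻¹ = adj(I−A) / det(I−A) ≈
  [   1.2500     0.2679     0.0595]
  [   0.3125     1.1384     0.2530]
  [   0.3125     0.4241     1.2054]
The output multiplier for sector j is the column-j sum of the Leontief inverse (I − A)⁻¹ = adj(I−A) / det(I−A).
Column 1 of adj(I−A): (0.8400, 0.2100, 0.2100); det(I−A) = 0.6720.
m_1 = (0.8400 + 0.2100 + 0.2100) / 0.6720 = 1.26 / 0.6720 = 1.875.

m_1 = 1.875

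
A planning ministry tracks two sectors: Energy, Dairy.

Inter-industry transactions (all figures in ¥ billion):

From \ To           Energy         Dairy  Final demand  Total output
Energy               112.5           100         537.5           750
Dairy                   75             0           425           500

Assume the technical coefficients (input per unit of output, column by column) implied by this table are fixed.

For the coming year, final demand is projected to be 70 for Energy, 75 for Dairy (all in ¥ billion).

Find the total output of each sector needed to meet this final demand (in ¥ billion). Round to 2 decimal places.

x_E = 102.41, x_D = 85.24

Technical coefficients a_ij = z_ij / X_j:
  a_EE = 112.5/750 = 0.15, a_DE = 75/750 = 0.10
  a_ED = 100/500 = 0.20, a_DD = 0/500 = 0.00
I − A =
  [   0.85    -0.20]
  [  -0.10     1.00]
det(I−A) = (0.85)(1.00) − (-0.20)(-0.10) = 0.8300
adj(I−A) = [[1.00, 0.20], [0.10, 0.85]]
(I − A)⁻¹ = adj(I−A) / det(I−A) ≈
  [   1.2048     0.2410]
  [   0.1205     1.0241]
x = (I − A)⁻¹ d = adj(I−A)·d / det(I−A), with det(I−A) = 0.8300:
  x_E = (1.00·70 + 0.20·75) / 0.8300 = 85.00 / 0.8300 ≈ 102.41
  x_D = (0.10·70 + 0.85·75) / 0.8300 = 70.75 / 0.8300 ≈ 85.24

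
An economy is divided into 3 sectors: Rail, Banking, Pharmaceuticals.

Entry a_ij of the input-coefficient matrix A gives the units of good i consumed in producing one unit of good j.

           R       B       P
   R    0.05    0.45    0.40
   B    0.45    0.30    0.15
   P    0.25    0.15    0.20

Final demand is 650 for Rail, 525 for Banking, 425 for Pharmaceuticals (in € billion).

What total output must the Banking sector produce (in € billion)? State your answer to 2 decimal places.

x_B = 3160.54

I − A =
  [   0.95    -0.45    -0.40]
  [  -0.45     0.70    -0.15]
  [  -0.25    -0.15     0.80]
Cofactors of I−A, C_ij = (−1)^(i+j)·(minor ij) (rows/columns in the sector order above):
  C_11 = (0.70)(0.80) − (-0.15)(-0.15) = 0.5375
  C_12 = −[(-0.45)(0.80) − (-0.15)(-0.25)] = 0.3975
  C_13 = (-0.45)(-0.15) − (0.70)(-0.25) = 0.2425
  C_21 = −[(-0.45)(0.80) − (-0.40)(-0.15)] = 0.4200
  C_22 = (0.95)(0.80) − (-0.40)(-0.25) = 0.6600
  C_23 = −[(0.95)(-0.15) − (-0.45)(-0.25)] = 0.2550
  C_31 = (-0.45)(-0.15) − (-0.40)(0.70) = 0.3475
  C_32 = −[(0.95)(-0.15) − (-0.40)(-0.45)] = 0.3225
  C_33 = (0.95)(0.70) − (-0.45)(-0.45) = 0.4625
det(I−A) = Σ_j (I−A)_1j·C_1j = (0.95)(0.5375) + (-0.45)(0.3975) + (-0.40)(0.2425) = 0.23475
adj(I−A) = Cᵀ =
  [ 0.5375   0.4200   0.3475]
  [ 0.3975   0.6600   0.3225]
  [ 0.2425   0.2550   0.4625]
(I − A)⁻¹ = adj(I−A) / det(I−A) ≈
  [   2.2897     1.7891     1.4803]
  [   1.6933     2.8115     1.3738]
  [   1.0330     1.0863     1.9702]
x = (I − A)⁻¹ d = adj(I−A)·d / det(I−A), with det(I−A) = 0.23475:
  x_R = (0.5375·650 + 0.4200·525 + 0.3475·425) / 0.23475 = 717.5625 / 0.23475 ≈ 3056.71
  x_B = (0.3975·650 + 0.6600·525 + 0.3225·425) / 0.23475 = 741.9375 / 0.23475 ≈ 3160.54
  x_P = (0.2425·650 + 0.2550·525 + 0.4625·425) / 0.23475 = 488.0625 / 0.23475 ≈ 2079.07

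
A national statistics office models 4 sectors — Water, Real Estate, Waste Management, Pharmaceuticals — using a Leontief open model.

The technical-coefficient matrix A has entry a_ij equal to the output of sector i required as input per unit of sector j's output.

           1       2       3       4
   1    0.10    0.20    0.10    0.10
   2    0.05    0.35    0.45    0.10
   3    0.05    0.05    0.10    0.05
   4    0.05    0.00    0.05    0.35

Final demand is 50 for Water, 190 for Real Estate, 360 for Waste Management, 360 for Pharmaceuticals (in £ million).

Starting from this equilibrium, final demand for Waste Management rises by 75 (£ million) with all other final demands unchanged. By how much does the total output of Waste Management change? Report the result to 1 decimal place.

Δx_3 = 88.8

I − A =
  [   0.90    -0.20    -0.10    -0.10]
  [  -0.05     0.65    -0.45    -0.10]
  [  -0.05    -0.05     0.90    -0.05]
  [  -0.05     0.00    -0.05     0.65]
Compute the cofactors C_ij = (−1)^(i+j)·(3×3 minor ij) of I−A; the adjugate is their transpose:
adj(I−A) = Cᵀ =
  [ 0.363750   0.120000   0.105000   0.082500]
  [ 0.049625   0.516000   0.269500   0.107750]
  [ 0.024625   0.036000   0.369500   0.037750]
  [ 0.029875   0.012000   0.036500   0.489250]
det(I−A) = Σ_j (I−A)_1j·C_1j = (0.90)(0.363750) + (-0.20)(0.049625) + (-0.10)(0.024625) + (-0.10)(0.029875) = 0.3120
(I − A)⁻¹ = adj(I−A) / det(I−A) ≈
  [   1.1659     0.3846     0.3365     0.2644]
  [   0.1591     1.6538     0.8638     0.3454]
  [   0.0789     0.1154     1.1843     0.1210]
  [   0.0958     0.0385     0.1170     1.5681]
Δx = (I − A)⁻¹ Δd with Δd having +75 in the Waste Management component and 0 elsewhere.
So Δx_3 = L_33 · (+75), where L_33 = adj(I−A)_33 / det(I−A) = 0.369500 / 0.3120.
Δx_3 = 0.369500 × (+75) / 0.3120 = 27.7125 / 0.3120 ≈ 88.8.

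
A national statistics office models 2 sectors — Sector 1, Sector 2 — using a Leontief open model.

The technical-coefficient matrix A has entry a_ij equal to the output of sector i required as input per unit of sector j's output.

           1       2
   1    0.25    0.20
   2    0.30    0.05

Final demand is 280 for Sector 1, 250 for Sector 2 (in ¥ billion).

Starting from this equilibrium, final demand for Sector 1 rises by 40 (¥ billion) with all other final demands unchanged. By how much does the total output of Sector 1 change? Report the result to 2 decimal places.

Δx_1 = 58.24

I − A =
  [   0.75    -0.20]
  [  -0.30     0.95]
det(I−A) = (0.75)(0.95) − (-0.20)(-0.30) = 0.6525
adj(I−A) = [[0.95, 0.20], [0.30, 0.75]]
(I − A)⁻¹ = adj(I−A) / det(I−A) ≈
  [   1.4559     0.3065]
  [   0.4598     1.1494]
Δx = (I − A)⁻¹ Δd with Δd having +40 in the Sector 1 component and 0 elsewhere.
So Δx_1 = L_11 · (+40), where L_11 = adj(I−A)_11 / det(I−A) = 0.95 / 0.6525.
Δx_1 = 0.95 × (+40) / 0.6525 = 38.00 / 0.6525 ≈ 58.24.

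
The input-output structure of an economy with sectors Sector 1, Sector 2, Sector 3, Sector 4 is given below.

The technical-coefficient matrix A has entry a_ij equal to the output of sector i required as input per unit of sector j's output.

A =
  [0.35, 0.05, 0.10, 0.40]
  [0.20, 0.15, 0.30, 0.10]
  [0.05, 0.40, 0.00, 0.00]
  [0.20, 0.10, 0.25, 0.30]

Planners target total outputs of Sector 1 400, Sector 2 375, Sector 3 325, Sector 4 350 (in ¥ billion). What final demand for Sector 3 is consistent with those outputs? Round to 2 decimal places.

I − A =
  [   0.65    -0.05    -0.10    -0.40]
  [  -0.20     0.85    -0.30    -0.10]
  [  -0.05    -0.40     1.00     0.00]
  [  -0.20    -0.10    -0.25     0.70]
d = (I − A) x:
  d_1 = (+0.65)·400 + (-0.05)·375 + (-0.10)·325 + (-0.40)·350 = 68.75
  d_2 = (-0.20)·400 + (+0.85)·375 + (-0.30)·325 + (-0.10)·350 = 106.25
  d_3 = (-0.05)·400 + (-0.40)·375 + (+1.00)·325 + (+0.00)·350 = 155.00
  d_4 = (-0.20)·400 + (-0.10)·375 + (-0.25)·325 + (+0.70)·350 = 46.25

d_3 = 155.00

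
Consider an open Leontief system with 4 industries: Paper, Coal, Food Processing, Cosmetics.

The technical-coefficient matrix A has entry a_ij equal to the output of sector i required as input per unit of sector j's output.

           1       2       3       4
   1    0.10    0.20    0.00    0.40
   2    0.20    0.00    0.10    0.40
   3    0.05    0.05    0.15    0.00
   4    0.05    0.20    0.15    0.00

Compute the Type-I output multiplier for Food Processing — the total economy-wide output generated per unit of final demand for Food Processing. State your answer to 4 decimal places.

I − A =
  [   0.90    -0.20     0.00    -0.40]
  [  -0.20     1.00    -0.10    -0.40]
  [  -0.05    -0.05     0.85     0.00]
  [  -0.05    -0.20    -0.15     1.00]
Compute the cofactors C_ij = (−1)^(i+j)·(3×3 minor ij) of I−A; the adjugate is their transpose:
adj(I−A) = Cᵀ =
  [ 0.77400   0.24100   0.10000   0.40600]
  [ 0.19500   0.74500   0.15400   0.37600]
  [ 0.05700   0.05800   0.74800   0.04600]
  [ 0.08625   0.16975   0.14800   0.72550]
det(I−A) = Σ_j (I−A)_1j·C_1j = (0.90)(0.77400) + (-0.20)(0.19500) + (0.00)(0.05700) + (-0.40)(0.08625) = 0.6231
(I − A)⁻¹ = adj(I−A) / det(I−A) ≈
  [   1.24218     0.38678     0.16049     0.65158]
  [   0.31295     1.19563     0.24715     0.60343]
  [   0.09148     0.09308     1.20045     0.07382]
  [   0.13842     0.27243     0.23752     1.16434]
The output multiplier for sector j is the column-j sum of the Leontief inverse (I − A)⁻¹ = adj(I−A) / det(I−A).
Column 3 of adj(I−A): (0.10000, 0.15400, 0.74800, 0.14800); det(I−A) = 0.6231.
m_3 = (0.10000 + 0.15400 + 0.74800 + 0.14800) / 0.6231 = 1.15 / 0.6231 ≈ 1.8456.

m_3 = 1.8456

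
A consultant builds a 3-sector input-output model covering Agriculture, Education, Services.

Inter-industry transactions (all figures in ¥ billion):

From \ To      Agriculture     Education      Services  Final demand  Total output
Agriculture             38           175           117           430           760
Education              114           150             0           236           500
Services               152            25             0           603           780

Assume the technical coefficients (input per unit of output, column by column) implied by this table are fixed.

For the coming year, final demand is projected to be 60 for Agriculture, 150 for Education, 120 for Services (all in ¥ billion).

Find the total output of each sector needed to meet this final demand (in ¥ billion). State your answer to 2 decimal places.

Technical coefficients a_ij = z_ij / X_j:
  a_AA = 38/760 = 0.05, a_EA = 114/760 = 0.15, a_SA = 152/760 = 0.20
  a_AE = 175/500 = 0.35, a_EE = 150/500 = 0.30, a_SE = 25/500 = 0.05
  a_AS = 117/780 = 0.15, a_ES = 0/780 = 0.00, a_SS = 0/780 = 0.00
I − A =
  [   0.95    -0.35    -0.15]
  [  -0.15     0.70     0.00]
  [  -0.20    -0.05     1.00]
Cofactors of I−A, C_ij = (−1)^(i+j)·(minor ij) (rows/columns in the sector order above):
  C_11 = (0.70)(1.00) − (0.00)(-0.05) = 0.7000
  C_12 = −[(-0.15)(1.00) − (0.00)(-0.20)] = 0.1500
  C_13 = (-0.15)(-0.05) − (0.70)(-0.20) = 0.1475
  C_21 = −[(-0.35)(1.00) − (-0.15)(-0.05)] = 0.3575
  C_22 = (0.95)(1.00) − (-0.15)(-0.20) = 0.9200
  C_23 = −[(0.95)(-0.05) − (-0.35)(-0.20)] = 0.1175
  C_31 = (-0.35)(0.00) − (-0.15)(0.70) = 0.1050
  C_32 = −[(0.95)(0.00) − (-0.15)(-0.15)] = 0.0225
  C_33 = (0.95)(0.70) − (-0.35)(-0.15) = 0.6125
det(I−A) = Σ_j (I−A)_1j·C_1j = (0.95)(0.7000) + (-0.35)(0.1500) + (-0.15)(0.1475) = 0.590375
adj(I−A) = Cᵀ =
  [ 0.7000   0.3575   0.1050]
  [ 0.1500   0.9200   0.0225]
  [ 0.1475   0.1175   0.6125]
(I − A)⁻¹ = adj(I−A) / det(I−A) ≈
  [   1.1857     0.6055     0.1779]
  [   0.2541     1.5583     0.0381]
  [   0.2498     0.1990     1.0375]
x = (I − A)⁻¹ d = adj(I−A)·d / det(I−A), with det(I−A) = 0.590375:
  x_A = (0.7000·60 + 0.3575·150 + 0.1050·120) / 0.590375 = 108.225 / 0.590375 ≈ 183.32
  x_E = (0.1500·60 + 0.9200·150 + 0.0225·120) / 0.590375 = 149.70 / 0.590375 ≈ 253.57
  x_S = (0.1475·60 + 0.1175·150 + 0.6125·120) / 0.590375 = 99.975 / 0.590375 ≈ 169.34

x_A = 183.32, x_E = 253.57, x_S = 169.34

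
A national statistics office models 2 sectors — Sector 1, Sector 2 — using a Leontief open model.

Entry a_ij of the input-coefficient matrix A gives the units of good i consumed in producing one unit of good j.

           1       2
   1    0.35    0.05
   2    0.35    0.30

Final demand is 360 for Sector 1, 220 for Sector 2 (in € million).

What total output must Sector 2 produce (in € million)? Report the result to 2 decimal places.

I − A =
  [   0.65    -0.05]
  [  -0.35     0.70]
det(I−A) = (0.65)(0.70) − (-0.05)(-0.35) = 0.4375
adj(I−A) = [[0.70, 0.05], [0.35, 0.65]]
(I − A)⁻¹ = adj(I−A) / det(I−A) ≈
  [   1.6000     0.1143]
  [   0.8000     1.4857]
x = (I − A)⁻¹ d = adj(I−A)·d / det(I−A), with det(I−A) = 0.4375:
  x_1 = (0.70·360 + 0.05·220) / 0.4375 = 263.00 / 0.4375 ≈ 601.14
  x_2 = (0.35·360 + 0.65·220) / 0.4375 = 269.00 / 0.4375 ≈ 614.86

x_2 = 614.86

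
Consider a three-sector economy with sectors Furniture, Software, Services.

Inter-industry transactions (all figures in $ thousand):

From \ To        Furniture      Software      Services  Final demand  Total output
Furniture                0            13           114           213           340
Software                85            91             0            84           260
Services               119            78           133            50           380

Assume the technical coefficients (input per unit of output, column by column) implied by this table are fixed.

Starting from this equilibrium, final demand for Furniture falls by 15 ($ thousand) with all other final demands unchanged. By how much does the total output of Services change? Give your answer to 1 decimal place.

Technical coefficients a_ij = z_ij / X_j:
  a_11 = 0/340 = 0.00, a_21 = 85/340 = 0.25, a_31 = 119/340 = 0.35
  a_12 = 13/260 = 0.05, a_22 = 91/260 = 0.35, a_32 = 78/260 = 0.30
  a_13 = 114/380 = 0.30, a_23 = 0/380 = 0.00, a_33 = 133/380 = 0.35
I − A =
  [   1.00    -0.05    -0.30]
  [  -0.25     0.65     0.00]
  [  -0.35    -0.30     0.65]
Cofactors of I−A, C_ij = (−1)^(i+j)·(minor ij) (rows/columns in the sector order above):
  C_11 = (0.65)(0.65) − (0.00)(-0.30) = 0.4225
  C_12 = −[(-0.25)(0.65) − (0.00)(-0.35)] = 0.1625
  C_13 = (-0.25)(-0.30) − (0.65)(-0.35) = 0.3025
  C_21 = −[(-0.05)(0.65) − (-0.30)(-0.30)] = 0.1225
  C_22 = (1.00)(0.65) − (-0.30)(-0.35) = 0.5450
  C_23 = −[(1.00)(-0.30) − (-0.05)(-0.35)] = 0.3175
  C_31 = (-0.05)(0.00) − (-0.30)(0.65) = 0.1950
  C_32 = −[(1.00)(0.00) − (-0.30)(-0.25)] = 0.0750
  C_33 = (1.00)(0.65) − (-0.05)(-0.25) = 0.6375
det(I−A) = Σ_j (I−A)_1j·C_1j = (1.00)(0.4225) + (-0.05)(0.1625) + (-0.30)(0.3025) = 0.323625
adj(I−A) = Cᵀ =
  [ 0.4225   0.1225   0.1950]
  [ 0.1625   0.5450   0.0750]
  [ 0.3025   0.3175   0.6375]
(I − A)⁻¹ = adj(I−A) / det(I−A) ≈
  [   1.3055     0.3785     0.6025]
  [   0.5021     1.6840     0.2317]
  [   0.9347     0.9811     1.9699]
Δx = (I − A)⁻¹ Δd with Δd having -15 in the Furniture component and 0 elsewhere.
So Δx_3 = L_31 · (-15), where L_31 = adj(I−A)_31 / det(I−A) = 0.3025 / 0.323625.
Δx_3 = 0.3025 × (-15) / 0.323625 = -4.5375 / 0.323625 ≈ -14.0.

Δx_3 = -14.0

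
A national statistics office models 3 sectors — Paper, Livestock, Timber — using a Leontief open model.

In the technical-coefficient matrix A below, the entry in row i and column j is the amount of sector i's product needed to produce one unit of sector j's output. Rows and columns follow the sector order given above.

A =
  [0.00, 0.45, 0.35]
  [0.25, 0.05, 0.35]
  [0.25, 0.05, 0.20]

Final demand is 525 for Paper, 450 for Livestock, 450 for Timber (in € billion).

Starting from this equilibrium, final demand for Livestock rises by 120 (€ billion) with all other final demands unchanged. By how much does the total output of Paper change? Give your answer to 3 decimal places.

Δx_P = 86.183

I − A =
  [   1.00    -0.45    -0.35]
  [  -0.25     0.95    -0.35]
  [  -0.25    -0.05     0.80]
Cofactors of I−A, C_ij = (−1)^(i+j)·(minor ij) (rows/columns in the sector order above):
  C_11 = (0.95)(0.80) − (-0.35)(-0.05) = 0.7425
  C_12 = −[(-0.25)(0.80) − (-0.35)(-0.25)] = 0.2875
  C_13 = (-0.25)(-0.05) − (0.95)(-0.25) = 0.2500
  C_21 = −[(-0.45)(0.80) − (-0.35)(-0.05)] = 0.3775
  C_22 = (1.00)(0.80) − (-0.35)(-0.25) = 0.7125
  C_23 = −[(1.00)(-0.05) − (-0.45)(-0.25)] = 0.1625
  C_31 = (-0.45)(-0.35) − (-0.35)(0.95) = 0.4900
  C_32 = −[(1.00)(-0.35) − (-0.35)(-0.25)] = 0.4375
  C_33 = (1.00)(0.95) − (-0.45)(-0.25) = 0.8375
det(I−A) = Σ_j (I−A)_1j·C_1j = (1.00)(0.7425) + (-0.45)(0.2875) + (-0.35)(0.2500) = 0.525625
adj(I−A) = Cᵀ =
  [ 0.7425   0.3775   0.4900]
  [ 0.2875   0.7125   0.4375]
  [ 0.2500   0.1625   0.8375]
(I − A)⁻¹ = adj(I−A) / det(I−A) ≈
  [   1.4126     0.7182     0.9322]
  [   0.5470     1.3555     0.8323]
  [   0.4756     0.3092     1.5933]
Δx = (I − A)⁻¹ Δd with Δd having +120 in the Livestock component and 0 elsewhere.
So Δx_P = L_PL · (+120), where L_PL = adj(I−A)_PL / det(I−A) = 0.3775 / 0.525625.
Δx_P = 0.3775 × (+120) / 0.525625 = 45.30 / 0.525625 ≈ 86.183.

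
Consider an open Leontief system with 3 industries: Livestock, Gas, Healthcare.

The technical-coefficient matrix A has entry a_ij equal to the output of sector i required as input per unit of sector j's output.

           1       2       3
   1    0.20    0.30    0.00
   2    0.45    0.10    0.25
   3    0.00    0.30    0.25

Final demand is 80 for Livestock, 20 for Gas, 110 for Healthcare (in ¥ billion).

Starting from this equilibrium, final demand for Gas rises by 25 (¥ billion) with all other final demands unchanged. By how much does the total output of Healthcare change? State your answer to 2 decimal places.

I − A =
  [   0.80    -0.30     0.00]
  [  -0.45     0.90    -0.25]
  [   0.00    -0.30     0.75]
Cofactors of I−A, C_ij = (−1)^(i+j)·(minor ij) (rows/columns in the sector order above):
  C_11 = (0.90)(0.75) − (-0.25)(-0.30) = 0.6000
  C_12 = −[(-0.45)(0.75) − (-0.25)(0.00)] = 0.3375
  C_13 = (-0.45)(-0.30) − (0.90)(0.00) = 0.1350
  C_21 = −[(-0.30)(0.75) − (0.00)(-0.30)] = 0.2250
  C_22 = (0.80)(0.75) − (0.00)(0.00) = 0.6000
  C_23 = −[(0.80)(-0.30) − (-0.30)(0.00)] = 0.2400
  C_31 = (-0.30)(-0.25) − (0.00)(0.90) = 0.0750
  C_32 = −[(0.80)(-0.25) − (0.00)(-0.45)] = 0.2000
  C_33 = (0.80)(0.90) − (-0.30)(-0.45) = 0.5850
det(I−A) = Σ_j (I−A)_1j·C_1j = (0.80)(0.6000) + (-0.30)(0.3375) + (0.00)(0.1350) = 0.37875
adj(I−A) = Cᵀ =
  [ 0.6000   0.2250   0.0750]
  [ 0.3375   0.6000   0.2000]
  [ 0.1350   0.2400   0.5850]
(I − A)⁻¹ = adj(I−A) / det(I−A) ≈
  [   1.5842     0.5941     0.1980]
  [   0.8911     1.5842     0.5281]
  [   0.3564     0.6337     1.5446]
Δx = (I − A)⁻¹ Δd with Δd having +25 in the Gas component and 0 elsewhere.
So Δx_3 = L_32 · (+25), where L_32 = adj(I−A)_32 / det(I−A) = 0.2400 / 0.37875.
Δx_3 = 0.2400 × (+25) / 0.37875 = 6.00 / 0.37875 ≈ 15.84.

Δx_3 = 15.84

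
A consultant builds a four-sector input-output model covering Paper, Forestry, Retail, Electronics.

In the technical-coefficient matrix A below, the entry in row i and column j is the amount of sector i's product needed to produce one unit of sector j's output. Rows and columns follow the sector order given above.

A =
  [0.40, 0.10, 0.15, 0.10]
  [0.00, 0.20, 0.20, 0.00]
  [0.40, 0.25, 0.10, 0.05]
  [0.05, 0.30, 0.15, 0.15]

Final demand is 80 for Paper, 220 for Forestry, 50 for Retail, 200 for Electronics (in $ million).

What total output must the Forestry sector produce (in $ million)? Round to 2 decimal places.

x_2 = 358.92

I − A =
  [   0.60    -0.10    -0.15    -0.10]
  [   0.00     0.80    -0.20     0.00]
  [  -0.40    -0.25     0.90    -0.05]
  [  -0.05    -0.30    -0.15     0.85]
Compute the cofactors C_ij = (−1)^(i+j)·(3×3 minor ij) of I−A; the adjugate is their transpose:
adj(I−A) = Cᵀ =
  [ 0.560500   0.140625   0.137000   0.074000]
  [ 0.068500   0.392625   0.101000   0.014000]
  [ 0.274000   0.181500   0.404000   0.056000]
  [ 0.105500   0.178875   0.115000   0.346000]
det(I−A) = Σ_j (I−A)_1j·C_1j = (0.60)(0.560500) + (-0.10)(0.068500) + (-0.15)(0.274000) + (-0.10)(0.105500) = 0.2778
(I − A)⁻¹ = adj(I−A) / det(I−A) ≈
  [   2.0176     0.5062     0.4932     0.2664]
  [   0.2466     1.4133     0.3636     0.0504]
  [   0.9863     0.6533     1.4543     0.2016]
  [   0.3798     0.6439     0.4140     1.2455]
x = (I − A)⁻¹ d = adj(I−A)·d / det(I−A), with det(I−A) = 0.2778:
  x_1 = (0.560500·80 + 0.140625·220 + 0.137000·50 + 0.074000·200) / 0.2778 = 97.4275 / 0.2778 ≈ 350.71
  x_2 = (0.068500·80 + 0.392625·220 + 0.101000·50 + 0.014000·200) / 0.2778 = 99.7075 / 0.2778 ≈ 358.92
  x_3 = (0.274000·80 + 0.181500·220 + 0.404000·50 + 0.056000·200) / 0.2778 = 93.25 / 0.2778 ≈ 335.67
  x_4 = (0.105500·80 + 0.178875·220 + 0.115000·50 + 0.346000·200) / 0.2778 = 122.7425 / 0.2778 ≈ 441.84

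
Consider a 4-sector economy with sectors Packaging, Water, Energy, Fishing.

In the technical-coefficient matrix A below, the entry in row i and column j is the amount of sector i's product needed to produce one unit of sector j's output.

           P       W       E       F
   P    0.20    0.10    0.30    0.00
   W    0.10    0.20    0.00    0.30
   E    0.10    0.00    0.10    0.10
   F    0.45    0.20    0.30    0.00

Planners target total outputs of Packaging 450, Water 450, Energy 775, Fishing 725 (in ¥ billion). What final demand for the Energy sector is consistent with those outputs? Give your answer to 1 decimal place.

d_E = 580.0

I − A =
  [   0.80    -0.10    -0.30     0.00]
  [  -0.10     0.80     0.00    -0.30]
  [  -0.10     0.00     0.90    -0.10]
  [  -0.45    -0.20    -0.30     1.00]
d = (I − A) x:
  d_P = (+0.80)·450 + (-0.10)·450 + (-0.30)·775 + (+0.00)·725 = 82.5
  d_W = (-0.10)·450 + (+0.80)·450 + (+0.00)·775 + (-0.30)·725 = 97.5
  d_E = (-0.10)·450 + (+0.00)·450 + (+0.90)·775 + (-0.10)·725 = 580.0
  d_F = (-0.45)·450 + (-0.20)·450 + (-0.30)·775 + (+1.00)·725 = 200.0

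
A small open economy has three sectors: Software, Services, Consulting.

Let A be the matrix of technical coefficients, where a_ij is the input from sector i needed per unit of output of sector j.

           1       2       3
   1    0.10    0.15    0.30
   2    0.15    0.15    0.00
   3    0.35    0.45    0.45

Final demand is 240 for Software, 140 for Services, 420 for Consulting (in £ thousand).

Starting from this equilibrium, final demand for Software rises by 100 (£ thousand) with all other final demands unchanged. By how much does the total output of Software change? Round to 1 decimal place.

I − A =
  [   0.90    -0.15    -0.30]
  [  -0.15     0.85     0.00]
  [  -0.35    -0.45     0.55]
Cofactors of I−A, C_ij = (−1)^(i+j)·(minor ij) (rows/columns in the sector order above):
  C_11 = (0.85)(0.55) − (0.00)(-0.45) = 0.4675
  C_12 = −[(-0.15)(0.55) − (0.00)(-0.35)] = 0.0825
  C_13 = (-0.15)(-0.45) − (0.85)(-0.35) = 0.3650
  C_21 = −[(-0.15)(0.55) − (-0.30)(-0.45)] = 0.2175
  C_22 = (0.90)(0.55) − (-0.30)(-0.35) = 0.3900
  C_23 = −[(0.90)(-0.45) − (-0.15)(-0.35)] = 0.4575
  C_31 = (-0.15)(0.00) − (-0.30)(0.85) = 0.2550
  C_32 = −[(0.90)(0.00) − (-0.30)(-0.15)] = 0.0450
  C_33 = (0.90)(0.85) − (-0.15)(-0.15) = 0.7425
det(I−A) = Σ_j (I−A)_1j·C_1j = (0.90)(0.4675) + (-0.15)(0.0825) + (-0.30)(0.3650) = 0.298875
adj(I−A) = Cᵀ =
  [ 0.4675   0.2175   0.2550]
  [ 0.0825   0.3900   0.0450]
  [ 0.3650   0.4575   0.7425]
(I − A)⁻¹ = adj(I−A) / det(I−A) ≈
  [   1.5642     0.7277     0.8532]
  [   0.2760     1.3049     0.1506]
  [   1.2212     1.5307     2.4843]
Δx = (I − A)⁻¹ Δd with Δd having +100 in the Software component and 0 elsewhere.
So Δx_1 = L_11 · (+100), where L_11 = adj(I−A)_11 / det(I−A) = 0.4675 / 0.298875.
Δx_1 = 0.4675 × (+100) / 0.298875 = 46.75 / 0.298875 ≈ 156.4.

Δx_1 = 156.4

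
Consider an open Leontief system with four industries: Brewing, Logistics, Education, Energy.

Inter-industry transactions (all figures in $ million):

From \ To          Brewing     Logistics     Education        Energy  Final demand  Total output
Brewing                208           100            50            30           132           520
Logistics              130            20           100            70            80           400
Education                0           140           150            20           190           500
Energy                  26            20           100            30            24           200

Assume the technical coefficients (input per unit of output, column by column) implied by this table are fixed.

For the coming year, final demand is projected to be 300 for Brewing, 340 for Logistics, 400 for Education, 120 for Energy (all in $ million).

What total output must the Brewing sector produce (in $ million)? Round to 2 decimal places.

Technical coefficients a_ij = z_ij / X_j:
  a_11 = 208/520 = 0.40, a_21 = 130/520 = 0.25, a_31 = 0/520 = 0.00, a_41 = 26/520 = 0.05
  a_12 = 100/400 = 0.25, a_22 = 20/400 = 0.05, a_32 = 140/400 = 0.35, a_42 = 20/400 = 0.05
  a_13 = 50/500 = 0.10, a_23 = 100/500 = 0.20, a_33 = 150/500 = 0.30, a_43 = 100/500 = 0.20
  a_14 = 30/200 = 0.15, a_24 = 70/200 = 0.35, a_34 = 20/200 = 0.10, a_44 = 30/200 = 0.15
I − A =
  [   0.60    -0.25    -0.10    -0.15]
  [  -0.25     0.95    -0.20    -0.35]
  [   0.00    -0.35     0.70    -0.10]
  [  -0.05    -0.05    -0.20     0.85]
Compute the cofactors C_ij = (−1)^(i+j)·(3×3 minor ij) of I−A; the adjugate is their transpose:
adj(I−A) = Cᵀ =
  [ 0.449000   0.189750   0.169000   0.177250]
  [ 0.157000   0.339250   0.173000   0.187750]
  [ 0.086500   0.180125   0.407500   0.137375]
  [ 0.056000   0.073500   0.116000   0.304500]
det(I−A) = Σ_j (I−A)_1j·C_1j = (0.60)(0.449000) + (-0.25)(0.157000) + (-0.10)(0.086500) + (-0.15)(0.056000) = 0.2131
(I − A)⁻¹ = adj(I−A) / det(I−A) ≈
  [   2.1070     0.8904     0.7931     0.8318]
  [   0.7367     1.5920     0.8118     0.8810]
  [   0.4059     0.8453     1.9122     0.6447]
  [   0.2628     0.3449     0.5443     1.4289]
x = (I − A)⁻¹ d = adj(I−A)·d / det(I−A), with det(I−A) = 0.2131:
  x_1 = (0.449000·300 + 0.189750·340 + 0.169000·400 + 0.177250·120) / 0.2131 = 288.085 / 0.2131 ≈ 1351.88
  x_2 = (0.157000·300 + 0.339250·340 + 0.173000·400 + 0.187750·120) / 0.2131 = 254.175 / 0.2131 ≈ 1192.75
  x_3 = (0.086500·300 + 0.180125·340 + 0.407500·400 + 0.137375·120) / 0.2131 = 266.6775 / 0.2131 ≈ 1251.42
  x_4 = (0.056000·300 + 0.073500·340 + 0.116000·400 + 0.304500·120) / 0.2131 = 124.73 / 0.2131 ≈ 585.31

x_1 = 1351.88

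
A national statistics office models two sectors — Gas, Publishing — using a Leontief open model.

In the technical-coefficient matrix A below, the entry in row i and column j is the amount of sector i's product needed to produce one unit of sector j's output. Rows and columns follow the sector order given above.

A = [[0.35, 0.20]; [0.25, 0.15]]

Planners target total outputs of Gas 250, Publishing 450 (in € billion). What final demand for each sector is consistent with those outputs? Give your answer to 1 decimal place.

I − A =
  [   0.65    -0.20]
  [  -0.25     0.85]
d = (I − A) x:
  d_1 = (+0.65)·250 + (-0.20)·450 = 72.5
  d_2 = (-0.25)·250 + (+0.85)·450 = 320.0

d_1 = 72.5, d_2 = 320.0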